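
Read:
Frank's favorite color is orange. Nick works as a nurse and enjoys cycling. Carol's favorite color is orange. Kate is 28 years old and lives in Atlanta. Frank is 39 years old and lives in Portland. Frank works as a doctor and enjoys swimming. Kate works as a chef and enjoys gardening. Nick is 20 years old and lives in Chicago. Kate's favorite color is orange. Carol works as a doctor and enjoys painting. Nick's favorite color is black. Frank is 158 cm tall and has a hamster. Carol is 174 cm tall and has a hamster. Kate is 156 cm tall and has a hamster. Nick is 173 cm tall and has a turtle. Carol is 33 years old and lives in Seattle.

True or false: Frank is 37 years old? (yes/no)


Frank is actually 39. no

no


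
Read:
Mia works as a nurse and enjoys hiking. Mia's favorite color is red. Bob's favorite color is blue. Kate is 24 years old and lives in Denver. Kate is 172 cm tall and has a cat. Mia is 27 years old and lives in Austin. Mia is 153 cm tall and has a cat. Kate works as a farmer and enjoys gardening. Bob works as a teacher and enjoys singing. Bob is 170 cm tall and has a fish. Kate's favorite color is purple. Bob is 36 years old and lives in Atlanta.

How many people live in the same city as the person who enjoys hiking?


Person with hobby hiking is Mia, city Austin. Count = 1

1


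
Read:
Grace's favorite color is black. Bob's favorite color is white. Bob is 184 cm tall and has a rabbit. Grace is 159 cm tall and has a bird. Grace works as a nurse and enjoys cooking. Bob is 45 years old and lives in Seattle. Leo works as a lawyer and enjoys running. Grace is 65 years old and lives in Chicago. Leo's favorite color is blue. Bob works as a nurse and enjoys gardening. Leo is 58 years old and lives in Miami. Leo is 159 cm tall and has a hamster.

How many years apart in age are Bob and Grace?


45 vs 65, diff = 20

20


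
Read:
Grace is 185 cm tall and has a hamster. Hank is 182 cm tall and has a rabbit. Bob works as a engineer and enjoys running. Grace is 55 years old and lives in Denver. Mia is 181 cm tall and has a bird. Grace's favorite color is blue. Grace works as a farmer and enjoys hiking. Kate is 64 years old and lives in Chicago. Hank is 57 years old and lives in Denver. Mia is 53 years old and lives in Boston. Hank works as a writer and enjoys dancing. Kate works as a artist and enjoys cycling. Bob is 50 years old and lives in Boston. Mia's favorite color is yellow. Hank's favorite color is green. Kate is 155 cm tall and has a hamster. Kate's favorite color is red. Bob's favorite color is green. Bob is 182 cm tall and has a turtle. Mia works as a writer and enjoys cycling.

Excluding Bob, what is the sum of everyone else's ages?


Sum (excluding Bob): 229

229


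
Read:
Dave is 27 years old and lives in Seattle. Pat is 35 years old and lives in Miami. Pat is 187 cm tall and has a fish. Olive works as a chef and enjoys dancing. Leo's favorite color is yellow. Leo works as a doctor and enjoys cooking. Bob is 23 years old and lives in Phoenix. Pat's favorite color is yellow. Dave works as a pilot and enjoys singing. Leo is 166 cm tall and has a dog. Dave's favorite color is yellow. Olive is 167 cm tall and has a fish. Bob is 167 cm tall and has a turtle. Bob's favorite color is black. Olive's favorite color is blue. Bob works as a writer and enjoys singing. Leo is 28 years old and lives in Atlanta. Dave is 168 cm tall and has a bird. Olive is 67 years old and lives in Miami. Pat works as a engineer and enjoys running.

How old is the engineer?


The engineer is Pat, age 35

35


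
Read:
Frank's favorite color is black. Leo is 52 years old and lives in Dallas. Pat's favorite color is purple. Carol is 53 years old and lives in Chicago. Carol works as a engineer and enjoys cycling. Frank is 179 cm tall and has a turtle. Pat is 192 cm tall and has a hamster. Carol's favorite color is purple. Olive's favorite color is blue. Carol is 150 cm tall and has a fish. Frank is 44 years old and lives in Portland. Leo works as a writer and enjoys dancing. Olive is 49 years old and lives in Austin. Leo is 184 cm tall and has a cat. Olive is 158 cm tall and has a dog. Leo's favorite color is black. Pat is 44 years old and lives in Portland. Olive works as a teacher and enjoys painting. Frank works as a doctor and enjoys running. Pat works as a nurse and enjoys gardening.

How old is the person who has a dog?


Person with dog is Olive, age 49

49


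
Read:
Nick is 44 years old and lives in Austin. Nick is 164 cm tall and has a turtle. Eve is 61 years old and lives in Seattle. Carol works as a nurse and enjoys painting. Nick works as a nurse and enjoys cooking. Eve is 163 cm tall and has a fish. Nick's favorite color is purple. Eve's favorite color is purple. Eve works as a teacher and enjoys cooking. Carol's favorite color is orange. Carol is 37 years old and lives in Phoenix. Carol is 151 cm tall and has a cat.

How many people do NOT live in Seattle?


Not in Seattle: 2

2


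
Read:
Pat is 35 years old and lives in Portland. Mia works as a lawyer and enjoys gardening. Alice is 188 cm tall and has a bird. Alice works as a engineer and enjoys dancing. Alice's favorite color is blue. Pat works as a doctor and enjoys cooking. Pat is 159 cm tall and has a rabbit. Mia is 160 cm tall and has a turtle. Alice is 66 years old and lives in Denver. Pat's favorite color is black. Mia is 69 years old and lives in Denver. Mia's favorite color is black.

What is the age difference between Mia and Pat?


|69 - 35| = 34

34


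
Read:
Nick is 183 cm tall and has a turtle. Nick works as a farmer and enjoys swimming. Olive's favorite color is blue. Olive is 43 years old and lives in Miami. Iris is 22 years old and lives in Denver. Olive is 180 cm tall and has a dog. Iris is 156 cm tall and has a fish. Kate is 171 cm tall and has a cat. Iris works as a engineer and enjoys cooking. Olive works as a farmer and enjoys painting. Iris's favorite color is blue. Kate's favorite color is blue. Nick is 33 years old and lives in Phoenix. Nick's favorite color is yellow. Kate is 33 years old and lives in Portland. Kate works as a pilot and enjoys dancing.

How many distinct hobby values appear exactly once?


Unique hobby values: 4

4


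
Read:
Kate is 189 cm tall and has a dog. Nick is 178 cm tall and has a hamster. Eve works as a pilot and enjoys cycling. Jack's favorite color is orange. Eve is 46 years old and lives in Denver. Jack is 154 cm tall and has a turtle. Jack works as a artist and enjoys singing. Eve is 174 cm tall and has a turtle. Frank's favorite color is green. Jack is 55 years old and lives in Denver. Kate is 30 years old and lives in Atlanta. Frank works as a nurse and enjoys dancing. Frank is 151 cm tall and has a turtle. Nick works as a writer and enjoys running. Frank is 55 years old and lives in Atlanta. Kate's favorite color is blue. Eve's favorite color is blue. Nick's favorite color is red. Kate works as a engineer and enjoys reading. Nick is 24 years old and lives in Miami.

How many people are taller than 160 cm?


Taller than 160: 3

3


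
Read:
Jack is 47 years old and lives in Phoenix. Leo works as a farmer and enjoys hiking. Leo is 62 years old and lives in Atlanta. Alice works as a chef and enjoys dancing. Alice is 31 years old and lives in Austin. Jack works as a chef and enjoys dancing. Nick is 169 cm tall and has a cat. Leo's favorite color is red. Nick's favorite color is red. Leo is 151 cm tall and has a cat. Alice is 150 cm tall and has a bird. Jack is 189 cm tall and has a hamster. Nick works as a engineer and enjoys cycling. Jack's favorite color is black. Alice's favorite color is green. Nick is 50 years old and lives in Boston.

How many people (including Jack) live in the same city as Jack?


Jack lives in Phoenix. Count = 1

1


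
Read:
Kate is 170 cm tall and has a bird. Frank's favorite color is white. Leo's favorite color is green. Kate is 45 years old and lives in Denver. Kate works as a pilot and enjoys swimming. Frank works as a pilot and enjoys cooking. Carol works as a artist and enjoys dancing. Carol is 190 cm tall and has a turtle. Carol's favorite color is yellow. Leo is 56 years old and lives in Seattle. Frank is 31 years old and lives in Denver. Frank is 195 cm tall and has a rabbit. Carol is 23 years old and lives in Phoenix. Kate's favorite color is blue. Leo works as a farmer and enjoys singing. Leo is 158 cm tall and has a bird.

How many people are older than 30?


Filter: 3

3


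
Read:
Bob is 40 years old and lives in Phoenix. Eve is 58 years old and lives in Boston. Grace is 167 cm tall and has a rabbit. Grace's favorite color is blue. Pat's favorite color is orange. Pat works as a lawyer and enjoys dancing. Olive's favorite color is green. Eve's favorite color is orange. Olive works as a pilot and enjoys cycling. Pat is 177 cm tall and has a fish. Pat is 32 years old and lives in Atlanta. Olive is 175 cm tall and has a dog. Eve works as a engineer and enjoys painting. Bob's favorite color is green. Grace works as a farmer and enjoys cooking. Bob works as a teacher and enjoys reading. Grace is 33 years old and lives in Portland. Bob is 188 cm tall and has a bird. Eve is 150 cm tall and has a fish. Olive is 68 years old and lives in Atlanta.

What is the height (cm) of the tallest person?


Tallest: Bob at 188 cm

188


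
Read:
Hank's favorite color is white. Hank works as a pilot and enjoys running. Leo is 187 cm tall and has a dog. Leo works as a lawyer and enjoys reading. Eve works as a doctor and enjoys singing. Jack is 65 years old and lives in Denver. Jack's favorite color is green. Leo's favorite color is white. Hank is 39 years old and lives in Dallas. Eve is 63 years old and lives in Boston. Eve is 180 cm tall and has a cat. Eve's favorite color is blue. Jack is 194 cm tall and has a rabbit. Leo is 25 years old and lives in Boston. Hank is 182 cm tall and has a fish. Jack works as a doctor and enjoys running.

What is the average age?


Sum=192, n=4, avg=48

48


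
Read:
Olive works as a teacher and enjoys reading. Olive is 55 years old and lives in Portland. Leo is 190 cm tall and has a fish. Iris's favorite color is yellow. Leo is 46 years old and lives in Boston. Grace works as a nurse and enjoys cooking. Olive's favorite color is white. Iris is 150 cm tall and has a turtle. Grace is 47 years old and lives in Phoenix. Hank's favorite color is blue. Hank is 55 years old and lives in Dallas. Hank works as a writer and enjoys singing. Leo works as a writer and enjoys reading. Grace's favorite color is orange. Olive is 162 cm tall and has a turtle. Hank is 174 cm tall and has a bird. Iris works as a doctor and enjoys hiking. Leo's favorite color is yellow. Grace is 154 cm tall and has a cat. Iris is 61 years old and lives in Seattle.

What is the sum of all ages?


55+46+47+55+61 = 264

264


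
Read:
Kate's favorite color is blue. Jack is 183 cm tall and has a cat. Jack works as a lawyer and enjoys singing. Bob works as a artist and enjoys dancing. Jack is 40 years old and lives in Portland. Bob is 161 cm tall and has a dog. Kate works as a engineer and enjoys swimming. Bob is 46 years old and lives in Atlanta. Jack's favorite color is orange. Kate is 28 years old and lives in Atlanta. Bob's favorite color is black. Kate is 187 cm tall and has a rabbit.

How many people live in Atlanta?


Count in Atlanta: 2

2


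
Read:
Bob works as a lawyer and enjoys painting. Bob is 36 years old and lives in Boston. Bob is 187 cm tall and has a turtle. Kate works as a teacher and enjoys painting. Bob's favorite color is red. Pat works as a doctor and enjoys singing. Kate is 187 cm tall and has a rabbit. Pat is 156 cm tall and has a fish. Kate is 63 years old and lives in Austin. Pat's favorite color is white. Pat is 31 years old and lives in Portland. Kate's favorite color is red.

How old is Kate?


Kate is 63 years old

63


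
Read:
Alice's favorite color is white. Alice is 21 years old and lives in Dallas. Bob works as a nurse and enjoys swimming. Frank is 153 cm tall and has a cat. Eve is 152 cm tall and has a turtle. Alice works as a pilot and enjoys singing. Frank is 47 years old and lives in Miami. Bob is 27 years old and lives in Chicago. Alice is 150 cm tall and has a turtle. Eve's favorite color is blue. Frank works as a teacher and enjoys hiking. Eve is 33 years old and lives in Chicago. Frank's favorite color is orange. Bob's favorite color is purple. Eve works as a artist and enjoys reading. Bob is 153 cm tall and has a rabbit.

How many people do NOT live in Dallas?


Not in Dallas: 3

3


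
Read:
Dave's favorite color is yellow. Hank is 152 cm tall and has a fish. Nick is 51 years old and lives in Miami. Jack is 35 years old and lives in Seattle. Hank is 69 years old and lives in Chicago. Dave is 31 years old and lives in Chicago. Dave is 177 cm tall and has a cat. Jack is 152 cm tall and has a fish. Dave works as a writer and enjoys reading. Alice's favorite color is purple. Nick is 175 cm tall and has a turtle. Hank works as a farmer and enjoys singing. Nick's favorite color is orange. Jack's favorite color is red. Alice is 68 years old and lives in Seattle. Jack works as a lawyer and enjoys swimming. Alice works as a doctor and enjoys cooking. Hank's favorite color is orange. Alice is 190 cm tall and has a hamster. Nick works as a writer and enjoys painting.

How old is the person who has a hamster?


Person with hamster is Alice, age 68

68


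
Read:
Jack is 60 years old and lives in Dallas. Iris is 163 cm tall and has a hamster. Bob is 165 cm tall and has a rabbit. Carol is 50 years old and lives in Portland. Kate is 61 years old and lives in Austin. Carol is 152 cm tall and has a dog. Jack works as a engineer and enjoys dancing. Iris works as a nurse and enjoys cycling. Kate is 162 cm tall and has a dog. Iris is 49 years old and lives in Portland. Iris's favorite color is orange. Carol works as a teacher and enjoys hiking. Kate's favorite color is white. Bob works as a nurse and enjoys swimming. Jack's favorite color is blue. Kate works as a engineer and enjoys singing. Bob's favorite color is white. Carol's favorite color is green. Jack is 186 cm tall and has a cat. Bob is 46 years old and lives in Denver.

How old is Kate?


Kate is 61 years old

61


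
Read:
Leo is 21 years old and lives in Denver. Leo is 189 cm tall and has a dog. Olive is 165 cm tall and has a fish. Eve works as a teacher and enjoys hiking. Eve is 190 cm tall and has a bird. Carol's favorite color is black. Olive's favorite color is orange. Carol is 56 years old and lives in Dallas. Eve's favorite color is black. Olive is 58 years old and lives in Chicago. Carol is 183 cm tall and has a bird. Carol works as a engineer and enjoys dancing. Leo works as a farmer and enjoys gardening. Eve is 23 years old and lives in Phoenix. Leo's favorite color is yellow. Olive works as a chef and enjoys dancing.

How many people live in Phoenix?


Count in Phoenix: 1

1


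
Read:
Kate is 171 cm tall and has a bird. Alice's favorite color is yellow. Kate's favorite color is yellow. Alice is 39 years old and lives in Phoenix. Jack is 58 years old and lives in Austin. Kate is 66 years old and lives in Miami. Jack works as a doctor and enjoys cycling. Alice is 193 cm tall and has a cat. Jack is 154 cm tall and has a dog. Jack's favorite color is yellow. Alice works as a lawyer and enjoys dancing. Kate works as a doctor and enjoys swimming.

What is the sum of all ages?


58+39+66 = 163

163


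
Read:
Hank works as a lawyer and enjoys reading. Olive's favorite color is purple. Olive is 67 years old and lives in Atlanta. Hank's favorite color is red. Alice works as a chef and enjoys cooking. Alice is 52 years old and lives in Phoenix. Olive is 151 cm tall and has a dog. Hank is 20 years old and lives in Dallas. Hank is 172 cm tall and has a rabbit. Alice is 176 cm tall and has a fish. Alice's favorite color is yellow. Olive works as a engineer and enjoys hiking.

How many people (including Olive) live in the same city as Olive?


Olive lives in Atlanta. Count = 1

1


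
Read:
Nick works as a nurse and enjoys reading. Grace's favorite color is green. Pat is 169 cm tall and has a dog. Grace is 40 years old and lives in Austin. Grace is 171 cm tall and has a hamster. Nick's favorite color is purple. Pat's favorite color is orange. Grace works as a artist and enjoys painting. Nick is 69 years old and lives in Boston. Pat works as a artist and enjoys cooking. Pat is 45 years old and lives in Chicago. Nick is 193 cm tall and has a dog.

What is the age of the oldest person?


Oldest: Nick at 69

69


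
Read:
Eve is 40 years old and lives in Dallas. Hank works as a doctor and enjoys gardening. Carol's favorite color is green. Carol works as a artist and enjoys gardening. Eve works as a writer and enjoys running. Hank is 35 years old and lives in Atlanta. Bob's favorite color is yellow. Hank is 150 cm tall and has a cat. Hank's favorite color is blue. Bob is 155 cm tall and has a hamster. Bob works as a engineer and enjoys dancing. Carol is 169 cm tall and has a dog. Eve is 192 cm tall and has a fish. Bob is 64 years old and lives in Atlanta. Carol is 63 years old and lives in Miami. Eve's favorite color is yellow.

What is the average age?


Sum=202, n=4, avg=50.5

50.5


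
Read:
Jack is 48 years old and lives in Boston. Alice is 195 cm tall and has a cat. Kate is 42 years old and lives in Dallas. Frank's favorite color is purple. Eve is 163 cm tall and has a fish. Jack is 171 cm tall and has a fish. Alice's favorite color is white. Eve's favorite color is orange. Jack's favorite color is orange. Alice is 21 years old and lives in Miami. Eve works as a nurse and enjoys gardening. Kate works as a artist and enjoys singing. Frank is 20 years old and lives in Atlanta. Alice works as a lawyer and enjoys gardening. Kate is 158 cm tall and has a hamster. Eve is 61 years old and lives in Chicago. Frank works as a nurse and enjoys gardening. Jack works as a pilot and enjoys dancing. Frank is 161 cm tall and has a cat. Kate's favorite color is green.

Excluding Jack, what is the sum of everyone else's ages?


Sum (excluding Jack): 144

144


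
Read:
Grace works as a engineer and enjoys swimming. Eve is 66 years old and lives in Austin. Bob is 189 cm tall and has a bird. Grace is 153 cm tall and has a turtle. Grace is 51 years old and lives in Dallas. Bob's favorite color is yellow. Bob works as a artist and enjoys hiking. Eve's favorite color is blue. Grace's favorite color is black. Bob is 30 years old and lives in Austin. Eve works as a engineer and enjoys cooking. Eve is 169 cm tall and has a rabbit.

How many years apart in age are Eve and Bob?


66 vs 30, diff = 36

36


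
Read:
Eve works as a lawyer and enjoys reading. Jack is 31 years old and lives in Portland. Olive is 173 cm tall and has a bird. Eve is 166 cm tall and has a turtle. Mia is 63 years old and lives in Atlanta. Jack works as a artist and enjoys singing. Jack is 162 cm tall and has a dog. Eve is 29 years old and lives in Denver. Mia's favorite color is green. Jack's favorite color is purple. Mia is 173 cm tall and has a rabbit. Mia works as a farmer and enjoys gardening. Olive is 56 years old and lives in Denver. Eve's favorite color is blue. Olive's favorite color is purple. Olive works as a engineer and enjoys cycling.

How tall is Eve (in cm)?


Eve is 166 cm tall

166


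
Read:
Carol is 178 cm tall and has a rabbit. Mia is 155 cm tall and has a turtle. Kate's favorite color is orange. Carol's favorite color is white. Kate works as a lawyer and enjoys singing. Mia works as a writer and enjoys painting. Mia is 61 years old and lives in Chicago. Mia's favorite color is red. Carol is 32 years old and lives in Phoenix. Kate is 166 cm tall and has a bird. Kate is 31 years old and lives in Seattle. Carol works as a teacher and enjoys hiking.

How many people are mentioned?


People: Carol, Kate, Mia. Count = 3

3


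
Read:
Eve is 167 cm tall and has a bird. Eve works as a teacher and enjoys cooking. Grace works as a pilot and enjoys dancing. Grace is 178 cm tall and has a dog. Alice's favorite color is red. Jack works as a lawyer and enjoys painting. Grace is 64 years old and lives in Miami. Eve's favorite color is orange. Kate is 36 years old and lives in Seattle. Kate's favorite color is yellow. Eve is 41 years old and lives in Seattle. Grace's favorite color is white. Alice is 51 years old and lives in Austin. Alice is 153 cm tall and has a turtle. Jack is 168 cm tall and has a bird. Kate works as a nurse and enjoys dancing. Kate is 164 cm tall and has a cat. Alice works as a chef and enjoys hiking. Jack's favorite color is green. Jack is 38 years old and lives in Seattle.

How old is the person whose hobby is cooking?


Person with hobby=cooking is Eve, age 41

41


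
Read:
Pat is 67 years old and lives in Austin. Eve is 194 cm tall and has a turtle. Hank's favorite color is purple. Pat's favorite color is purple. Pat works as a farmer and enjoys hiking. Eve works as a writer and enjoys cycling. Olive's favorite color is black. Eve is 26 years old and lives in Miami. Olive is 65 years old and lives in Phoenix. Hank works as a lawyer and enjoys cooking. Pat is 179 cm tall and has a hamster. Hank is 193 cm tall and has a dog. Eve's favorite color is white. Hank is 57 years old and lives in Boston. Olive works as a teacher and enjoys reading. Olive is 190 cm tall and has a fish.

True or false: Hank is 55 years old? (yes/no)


Hank is actually 57. no

no


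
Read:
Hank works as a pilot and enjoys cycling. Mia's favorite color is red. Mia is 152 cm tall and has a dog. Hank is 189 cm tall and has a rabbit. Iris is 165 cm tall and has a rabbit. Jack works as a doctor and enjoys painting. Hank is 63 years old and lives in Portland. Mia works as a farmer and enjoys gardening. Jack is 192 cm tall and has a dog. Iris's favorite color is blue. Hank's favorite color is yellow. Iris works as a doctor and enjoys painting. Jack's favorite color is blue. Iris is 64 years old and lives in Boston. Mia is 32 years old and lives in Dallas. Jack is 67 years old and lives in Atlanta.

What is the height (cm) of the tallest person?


Tallest: Jack at 192 cm

192


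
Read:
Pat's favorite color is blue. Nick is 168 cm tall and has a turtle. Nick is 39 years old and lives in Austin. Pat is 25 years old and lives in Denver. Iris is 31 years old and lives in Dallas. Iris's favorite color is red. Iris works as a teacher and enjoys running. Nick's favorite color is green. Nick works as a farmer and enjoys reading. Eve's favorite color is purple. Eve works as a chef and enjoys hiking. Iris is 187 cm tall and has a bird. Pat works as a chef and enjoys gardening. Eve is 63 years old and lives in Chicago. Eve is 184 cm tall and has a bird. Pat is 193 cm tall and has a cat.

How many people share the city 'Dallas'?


Count: 1

1


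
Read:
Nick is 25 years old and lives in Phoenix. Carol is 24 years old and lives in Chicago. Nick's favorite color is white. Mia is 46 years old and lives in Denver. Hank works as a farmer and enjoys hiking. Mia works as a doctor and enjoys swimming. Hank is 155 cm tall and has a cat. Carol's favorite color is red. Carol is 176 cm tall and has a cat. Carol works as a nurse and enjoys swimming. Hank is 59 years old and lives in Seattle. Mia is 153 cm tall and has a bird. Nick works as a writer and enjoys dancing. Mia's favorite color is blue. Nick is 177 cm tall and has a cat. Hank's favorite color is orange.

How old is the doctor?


The doctor is Mia, age 46

46


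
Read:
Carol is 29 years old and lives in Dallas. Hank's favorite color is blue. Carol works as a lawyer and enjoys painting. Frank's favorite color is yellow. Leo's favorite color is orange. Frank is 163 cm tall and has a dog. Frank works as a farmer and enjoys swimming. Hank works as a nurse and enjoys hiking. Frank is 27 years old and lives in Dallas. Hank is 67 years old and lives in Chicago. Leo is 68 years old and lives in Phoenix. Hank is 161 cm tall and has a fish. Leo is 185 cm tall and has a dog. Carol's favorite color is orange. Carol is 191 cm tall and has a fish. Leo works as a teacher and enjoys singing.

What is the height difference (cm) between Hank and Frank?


|161 - 163| = 2

2


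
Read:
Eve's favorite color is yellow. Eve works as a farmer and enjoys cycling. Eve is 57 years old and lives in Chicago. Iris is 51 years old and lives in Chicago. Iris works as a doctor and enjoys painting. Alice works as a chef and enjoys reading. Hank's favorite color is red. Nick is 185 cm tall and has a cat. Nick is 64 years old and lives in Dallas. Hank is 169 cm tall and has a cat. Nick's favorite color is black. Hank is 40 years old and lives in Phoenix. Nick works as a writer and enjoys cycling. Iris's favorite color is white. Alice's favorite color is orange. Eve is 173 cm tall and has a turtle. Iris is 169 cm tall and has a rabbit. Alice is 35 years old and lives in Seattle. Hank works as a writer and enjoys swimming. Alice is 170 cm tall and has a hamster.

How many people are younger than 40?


Filter: 1

1


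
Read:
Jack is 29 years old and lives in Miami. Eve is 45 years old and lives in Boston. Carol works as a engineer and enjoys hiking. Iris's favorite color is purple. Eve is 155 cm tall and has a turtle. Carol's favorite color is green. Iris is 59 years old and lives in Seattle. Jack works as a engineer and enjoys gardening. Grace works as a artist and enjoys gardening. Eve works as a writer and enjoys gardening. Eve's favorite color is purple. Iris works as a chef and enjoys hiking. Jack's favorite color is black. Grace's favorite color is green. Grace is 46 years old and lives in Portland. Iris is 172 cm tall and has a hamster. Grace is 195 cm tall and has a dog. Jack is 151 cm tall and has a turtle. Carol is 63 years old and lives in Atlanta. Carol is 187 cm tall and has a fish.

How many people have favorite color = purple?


Count: 2

2


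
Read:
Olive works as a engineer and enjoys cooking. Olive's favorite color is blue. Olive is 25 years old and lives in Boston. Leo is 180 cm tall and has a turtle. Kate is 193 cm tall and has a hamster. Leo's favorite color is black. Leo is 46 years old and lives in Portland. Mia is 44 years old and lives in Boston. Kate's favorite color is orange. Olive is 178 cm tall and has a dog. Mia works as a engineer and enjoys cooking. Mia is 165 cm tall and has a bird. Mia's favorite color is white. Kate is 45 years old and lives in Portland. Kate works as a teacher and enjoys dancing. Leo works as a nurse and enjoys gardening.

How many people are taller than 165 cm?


Taller than 165: 3

3


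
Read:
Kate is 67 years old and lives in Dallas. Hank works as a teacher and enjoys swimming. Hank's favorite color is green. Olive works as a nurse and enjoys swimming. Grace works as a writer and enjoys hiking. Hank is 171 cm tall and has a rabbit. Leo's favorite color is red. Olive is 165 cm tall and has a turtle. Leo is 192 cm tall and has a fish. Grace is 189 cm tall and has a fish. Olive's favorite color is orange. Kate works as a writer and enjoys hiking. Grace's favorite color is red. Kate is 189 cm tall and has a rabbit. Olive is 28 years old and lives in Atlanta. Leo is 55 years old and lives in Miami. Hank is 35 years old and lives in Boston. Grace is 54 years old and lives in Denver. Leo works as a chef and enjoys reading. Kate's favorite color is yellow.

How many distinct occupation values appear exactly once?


Unique occupation values: 3

3


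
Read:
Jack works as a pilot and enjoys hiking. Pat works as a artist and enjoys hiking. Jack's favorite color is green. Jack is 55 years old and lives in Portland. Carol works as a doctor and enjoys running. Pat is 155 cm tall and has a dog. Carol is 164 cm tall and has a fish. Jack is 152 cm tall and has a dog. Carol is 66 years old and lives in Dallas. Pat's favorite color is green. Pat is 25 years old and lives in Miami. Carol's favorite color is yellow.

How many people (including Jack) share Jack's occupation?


Jack is a pilot. Count = 1

1


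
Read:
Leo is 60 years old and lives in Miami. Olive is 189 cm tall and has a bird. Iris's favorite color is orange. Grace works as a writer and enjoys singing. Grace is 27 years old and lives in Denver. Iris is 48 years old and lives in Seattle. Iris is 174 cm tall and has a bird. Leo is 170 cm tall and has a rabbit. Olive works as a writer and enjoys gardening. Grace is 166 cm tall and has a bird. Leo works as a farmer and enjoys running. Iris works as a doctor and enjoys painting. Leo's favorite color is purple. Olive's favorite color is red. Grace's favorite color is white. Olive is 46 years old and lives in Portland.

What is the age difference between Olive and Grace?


|46 - 27| = 19

19


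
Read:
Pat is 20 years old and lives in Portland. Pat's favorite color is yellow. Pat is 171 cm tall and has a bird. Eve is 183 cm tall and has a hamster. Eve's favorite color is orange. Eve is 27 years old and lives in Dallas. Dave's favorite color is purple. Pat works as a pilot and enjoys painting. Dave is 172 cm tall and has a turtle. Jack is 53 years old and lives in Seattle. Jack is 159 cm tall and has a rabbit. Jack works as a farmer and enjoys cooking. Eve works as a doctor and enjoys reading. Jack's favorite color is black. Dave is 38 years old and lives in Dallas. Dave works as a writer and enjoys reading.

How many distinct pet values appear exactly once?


Unique pet values: 4

4


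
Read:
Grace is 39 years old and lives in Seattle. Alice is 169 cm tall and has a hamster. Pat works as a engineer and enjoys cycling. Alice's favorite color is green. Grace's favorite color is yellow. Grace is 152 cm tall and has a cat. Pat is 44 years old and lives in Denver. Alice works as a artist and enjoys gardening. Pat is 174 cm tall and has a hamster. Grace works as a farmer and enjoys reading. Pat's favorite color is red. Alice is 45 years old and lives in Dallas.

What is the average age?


Sum=128, n=3, avg=42.67

42.67


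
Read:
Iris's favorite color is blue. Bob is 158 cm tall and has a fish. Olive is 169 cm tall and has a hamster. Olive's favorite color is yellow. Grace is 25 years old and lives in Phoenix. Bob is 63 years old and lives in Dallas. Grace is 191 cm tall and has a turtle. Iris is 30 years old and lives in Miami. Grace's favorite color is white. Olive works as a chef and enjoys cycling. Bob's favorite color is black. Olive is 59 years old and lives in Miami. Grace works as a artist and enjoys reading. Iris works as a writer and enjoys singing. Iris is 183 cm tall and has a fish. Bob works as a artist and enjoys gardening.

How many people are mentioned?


People: Grace, Bob, Iris, Olive. Count = 4

4


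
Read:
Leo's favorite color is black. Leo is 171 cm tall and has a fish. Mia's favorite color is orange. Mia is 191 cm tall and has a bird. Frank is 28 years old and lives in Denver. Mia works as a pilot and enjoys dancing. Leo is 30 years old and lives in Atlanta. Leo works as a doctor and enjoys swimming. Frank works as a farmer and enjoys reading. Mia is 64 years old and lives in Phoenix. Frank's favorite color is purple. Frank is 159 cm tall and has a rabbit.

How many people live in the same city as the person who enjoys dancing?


Person with hobby dancing is Mia, city Phoenix. Count = 1

1


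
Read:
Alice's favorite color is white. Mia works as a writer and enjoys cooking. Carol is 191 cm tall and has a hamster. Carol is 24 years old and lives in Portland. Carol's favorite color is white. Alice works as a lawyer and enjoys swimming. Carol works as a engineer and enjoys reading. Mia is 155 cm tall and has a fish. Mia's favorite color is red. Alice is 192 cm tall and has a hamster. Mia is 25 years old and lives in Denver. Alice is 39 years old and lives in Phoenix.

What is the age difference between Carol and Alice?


|24 - 39| = 15

15


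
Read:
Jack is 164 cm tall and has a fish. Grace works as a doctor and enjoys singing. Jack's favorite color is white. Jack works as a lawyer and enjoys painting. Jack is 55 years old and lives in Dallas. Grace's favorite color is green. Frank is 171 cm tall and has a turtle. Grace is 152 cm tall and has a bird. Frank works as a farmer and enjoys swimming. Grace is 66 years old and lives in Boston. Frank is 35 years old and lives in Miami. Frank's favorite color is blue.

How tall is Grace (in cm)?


Grace is 152 cm tall

152


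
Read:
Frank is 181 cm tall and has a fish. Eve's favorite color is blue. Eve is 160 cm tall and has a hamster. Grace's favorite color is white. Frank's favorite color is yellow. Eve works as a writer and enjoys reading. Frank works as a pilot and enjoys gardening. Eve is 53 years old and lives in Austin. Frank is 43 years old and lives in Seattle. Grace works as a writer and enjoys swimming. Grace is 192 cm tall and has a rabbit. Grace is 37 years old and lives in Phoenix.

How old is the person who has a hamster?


Person with hamster is Eve, age 53

53


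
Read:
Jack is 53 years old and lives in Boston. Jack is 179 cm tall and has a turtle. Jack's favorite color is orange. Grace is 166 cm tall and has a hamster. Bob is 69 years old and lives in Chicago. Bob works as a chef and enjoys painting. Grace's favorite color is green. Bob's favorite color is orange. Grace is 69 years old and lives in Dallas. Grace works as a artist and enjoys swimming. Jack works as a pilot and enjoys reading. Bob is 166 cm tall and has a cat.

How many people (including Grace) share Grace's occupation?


Grace is a artist. Count = 1

1


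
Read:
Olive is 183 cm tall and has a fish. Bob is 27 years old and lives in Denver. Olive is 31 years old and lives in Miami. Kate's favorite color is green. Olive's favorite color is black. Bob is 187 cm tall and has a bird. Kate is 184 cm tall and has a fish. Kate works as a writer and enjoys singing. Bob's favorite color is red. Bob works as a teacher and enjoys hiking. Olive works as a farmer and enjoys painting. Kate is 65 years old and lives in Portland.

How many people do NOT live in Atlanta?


Not in Atlanta: 3

3


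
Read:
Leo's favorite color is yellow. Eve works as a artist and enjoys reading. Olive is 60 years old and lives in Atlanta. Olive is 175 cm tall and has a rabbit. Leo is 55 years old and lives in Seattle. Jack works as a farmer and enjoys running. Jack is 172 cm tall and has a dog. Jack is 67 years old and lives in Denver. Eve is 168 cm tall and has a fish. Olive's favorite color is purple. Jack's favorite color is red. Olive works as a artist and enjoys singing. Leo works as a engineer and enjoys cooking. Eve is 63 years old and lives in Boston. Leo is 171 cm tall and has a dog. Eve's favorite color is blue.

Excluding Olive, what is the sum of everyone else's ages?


Sum (excluding Olive): 185

185


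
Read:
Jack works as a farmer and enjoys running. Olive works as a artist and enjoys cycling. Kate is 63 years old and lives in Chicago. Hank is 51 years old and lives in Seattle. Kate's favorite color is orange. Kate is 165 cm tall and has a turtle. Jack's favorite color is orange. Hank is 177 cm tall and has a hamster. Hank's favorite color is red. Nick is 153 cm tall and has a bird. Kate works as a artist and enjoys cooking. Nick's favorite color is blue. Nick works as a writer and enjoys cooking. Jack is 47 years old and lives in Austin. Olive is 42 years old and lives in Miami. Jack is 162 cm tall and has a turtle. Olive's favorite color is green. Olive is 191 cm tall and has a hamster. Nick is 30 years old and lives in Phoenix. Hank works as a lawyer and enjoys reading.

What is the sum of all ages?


42+30+47+51+63 = 233

233


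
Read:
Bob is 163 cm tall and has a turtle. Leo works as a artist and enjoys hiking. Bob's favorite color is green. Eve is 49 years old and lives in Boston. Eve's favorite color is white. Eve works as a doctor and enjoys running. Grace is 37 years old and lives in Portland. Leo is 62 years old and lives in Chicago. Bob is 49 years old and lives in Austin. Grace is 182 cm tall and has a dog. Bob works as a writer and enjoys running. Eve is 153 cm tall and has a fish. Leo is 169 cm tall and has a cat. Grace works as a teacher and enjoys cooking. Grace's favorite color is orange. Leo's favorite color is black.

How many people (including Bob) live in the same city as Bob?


Bob lives in Austin. Count = 1

1


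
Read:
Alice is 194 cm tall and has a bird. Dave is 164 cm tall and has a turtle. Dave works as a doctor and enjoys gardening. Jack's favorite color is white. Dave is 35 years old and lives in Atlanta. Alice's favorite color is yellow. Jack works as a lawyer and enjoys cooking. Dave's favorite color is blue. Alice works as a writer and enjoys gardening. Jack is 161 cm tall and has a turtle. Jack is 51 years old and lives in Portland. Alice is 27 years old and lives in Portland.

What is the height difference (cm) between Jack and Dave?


|161 - 164| = 3

3


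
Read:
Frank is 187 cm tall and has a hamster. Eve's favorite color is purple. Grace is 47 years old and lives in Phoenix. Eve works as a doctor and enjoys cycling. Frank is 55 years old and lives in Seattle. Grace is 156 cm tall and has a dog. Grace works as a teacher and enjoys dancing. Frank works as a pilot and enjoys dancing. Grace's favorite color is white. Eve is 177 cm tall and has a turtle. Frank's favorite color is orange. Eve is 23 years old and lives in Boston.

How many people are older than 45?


Filter: 2

2


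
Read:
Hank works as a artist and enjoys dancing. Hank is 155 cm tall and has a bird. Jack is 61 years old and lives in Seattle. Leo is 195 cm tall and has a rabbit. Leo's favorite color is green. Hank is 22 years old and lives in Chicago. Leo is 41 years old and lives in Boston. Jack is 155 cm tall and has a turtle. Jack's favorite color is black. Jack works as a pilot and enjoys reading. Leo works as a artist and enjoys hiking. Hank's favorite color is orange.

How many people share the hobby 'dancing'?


Count: 1

1


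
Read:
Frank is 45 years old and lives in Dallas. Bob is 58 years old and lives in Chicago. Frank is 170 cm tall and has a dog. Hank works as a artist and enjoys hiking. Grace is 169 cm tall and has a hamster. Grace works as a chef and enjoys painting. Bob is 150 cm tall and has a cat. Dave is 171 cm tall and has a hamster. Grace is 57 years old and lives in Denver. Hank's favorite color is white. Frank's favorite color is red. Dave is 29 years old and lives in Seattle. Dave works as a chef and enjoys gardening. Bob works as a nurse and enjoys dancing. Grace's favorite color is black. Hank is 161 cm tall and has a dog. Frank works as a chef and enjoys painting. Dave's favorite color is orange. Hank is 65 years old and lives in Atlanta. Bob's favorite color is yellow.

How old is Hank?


Hank is 65 years old

65


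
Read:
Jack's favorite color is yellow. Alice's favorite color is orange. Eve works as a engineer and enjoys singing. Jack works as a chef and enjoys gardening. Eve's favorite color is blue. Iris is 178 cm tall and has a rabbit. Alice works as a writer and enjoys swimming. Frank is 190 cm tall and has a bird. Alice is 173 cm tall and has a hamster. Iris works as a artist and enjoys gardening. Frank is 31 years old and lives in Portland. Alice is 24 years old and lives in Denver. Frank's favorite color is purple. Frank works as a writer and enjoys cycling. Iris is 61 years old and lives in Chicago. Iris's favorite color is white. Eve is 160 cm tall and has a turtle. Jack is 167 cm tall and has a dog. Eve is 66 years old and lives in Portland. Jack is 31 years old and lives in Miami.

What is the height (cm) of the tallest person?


Tallest: Frank at 190 cm

190


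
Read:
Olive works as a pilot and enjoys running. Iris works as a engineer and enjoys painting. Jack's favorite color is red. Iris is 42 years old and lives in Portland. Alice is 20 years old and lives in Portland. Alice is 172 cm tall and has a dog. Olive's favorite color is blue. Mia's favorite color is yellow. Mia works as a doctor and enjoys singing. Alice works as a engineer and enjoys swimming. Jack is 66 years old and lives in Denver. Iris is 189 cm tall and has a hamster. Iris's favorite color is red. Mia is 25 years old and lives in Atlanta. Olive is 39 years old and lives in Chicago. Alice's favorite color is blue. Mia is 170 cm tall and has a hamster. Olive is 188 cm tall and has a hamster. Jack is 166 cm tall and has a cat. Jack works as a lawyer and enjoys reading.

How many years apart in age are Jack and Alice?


66 vs 20, diff = 46

46
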